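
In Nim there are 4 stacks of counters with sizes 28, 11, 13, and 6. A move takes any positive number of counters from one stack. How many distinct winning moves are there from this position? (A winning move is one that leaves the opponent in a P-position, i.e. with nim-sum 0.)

1

Nim-sum: 28 ⊕ 11 ⊕ 13 ⊕ 6 = 28.
The overall nim-sum is X = 28. A stack of size p has a winning move iff p XOR X < p (reduce it to p XOR X).
  28: 28 XOR 28 = 0 < 28 — winning move (to 0).
  11: 11 XOR 28 = 23 ≥ 11 — no move.
  13: 13 XOR 28 = 17 ≥ 13 — no move.
  6: 6 XOR 28 = 26 ≥ 6 — no move.
That gives 1 winning move.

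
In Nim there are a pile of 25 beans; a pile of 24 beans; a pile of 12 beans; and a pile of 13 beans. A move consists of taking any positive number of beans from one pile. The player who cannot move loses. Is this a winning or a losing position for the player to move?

Nim-sum: 25 ^ 24 ^ 12 ^ 13 = 0.
The nim-sum is 0, so this is a P-position: the player to move is in a losing position under optimal play.

Losing position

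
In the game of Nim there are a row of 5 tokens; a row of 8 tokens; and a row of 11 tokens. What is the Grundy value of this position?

Nim-sum: 5 ⊕ 8 ⊕ 11 = 6.

6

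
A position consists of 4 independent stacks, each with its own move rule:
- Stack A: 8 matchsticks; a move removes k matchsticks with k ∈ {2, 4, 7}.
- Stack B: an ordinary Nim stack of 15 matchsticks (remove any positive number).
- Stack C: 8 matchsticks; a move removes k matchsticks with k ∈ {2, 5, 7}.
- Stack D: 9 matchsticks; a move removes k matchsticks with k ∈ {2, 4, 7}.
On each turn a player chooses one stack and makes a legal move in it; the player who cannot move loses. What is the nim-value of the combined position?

12

For stack A, compute g(0), g(1), … with moves {2, 4, 7}:
k:     0  1  2  3  4  5  6  7  8
g(k):  0  0  1  1  2  2  0  3  1
So g(8) = 1.
Stack B is a plain Nim stack of size 15, so its Grundy value is 15.
Grundy values for stack C (subtraction set {2, 5, 7}):
k:     0  1  2  3  4  5  6  7  8
g(k):  0  0  1  1  0  2  1  3  2
So g(8) = 2.
For stack D, compute g(0), g(1), … with moves {2, 4, 7}:
g(0) = mex{} = 0
g(1) = mex{} = 0
g(2) = mex{0} = 1
g(3) = mex{0} = 1
g(4) = mex{0,1} = 2
g(5) = mex{0,1} = 2
g(6) = mex{1,2} = 0
g(7) = mex{0,1,2} = 3
g(8) = mex{0,2} = 1
g(9) = mex{1,2,3} = 0
So g(9) = 0.
The value of a disjunctive sum is the nim-sum of the parts.
Combined value = 1 ⊕ 15 ⊕ 2 ⊕ 0 = 12.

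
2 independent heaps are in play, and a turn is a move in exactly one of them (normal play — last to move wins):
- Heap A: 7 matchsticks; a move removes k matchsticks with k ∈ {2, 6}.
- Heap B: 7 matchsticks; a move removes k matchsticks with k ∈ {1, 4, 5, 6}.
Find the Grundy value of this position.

2

For heap A, compute g(0), g(1), … with moves {2, 6}:
g(0) = mex{} = 0
g(1) = mex{} = 0
g(2) = mex{0} = 1
g(3) = mex{0} = 1
g(4) = mex{1} = 0
g(5) = mex{1} = 0
g(6) = mex{0} = 1
g(7) = mex{0} = 1
So g(7) = 1.
Grundy values for heap B (subtraction set {1, 4, 5, 6}):
g(0) = mex{} = 0
g(1) = mex{0} = 1
g(2) = mex{1} = 0
g(3) = mex{0} = 1
g(4) = mex{0,1} = 2
g(5) = mex{0,1,2} = 3
g(6) = mex{0,1,3} = 2
g(7) = mex{0,1,2} = 3
So g(7) = 3.
The value of a disjunctive sum is the nim-sum of the parts.
Combined value = 1 XOR 3 = 2.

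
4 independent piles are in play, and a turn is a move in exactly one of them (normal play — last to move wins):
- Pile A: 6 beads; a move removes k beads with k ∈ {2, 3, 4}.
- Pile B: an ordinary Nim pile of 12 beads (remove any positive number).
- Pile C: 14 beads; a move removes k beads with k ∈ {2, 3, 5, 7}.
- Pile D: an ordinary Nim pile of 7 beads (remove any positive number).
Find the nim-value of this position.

9

Build the Grundy sequence for pile A with g(k) = mex{g(k−s) : s ∈ {2, 3, 4}, s ≤ k}:
g(0) = mex{} = 0
g(1) = mex{} = 0
g(2) = mex{0} = 1
g(3) = mex{0} = 1
g(4) = mex{0,1} = 2
g(5) = mex{0,1} = 2
g(6) = mex{1,2} = 0
So g(6) = 0.
Pile B is a plain Nim pile of size 12, so its Grundy value is 12.
Build the Grundy sequence for pile C with g(k) = mex{g(k−s) : s ∈ {2, 3, 5, 7}, s ≤ k}:
k:     0  1  2  3  4  5  6  7  8  9 10 11 12 13 14
g(k):  0  0  1  1  2  2  3  3  4  0  0  1  1  2  2
So g(14) = 2.
Pile D is a plain Nim pile of size 7, so its Grundy value is 7.
By the Sprague-Grundy theorem, the Grundy value of a sum of independent games is the XOR of the component values.
Combined value = 0 ⊕ 12 ⊕ 2 ⊕ 7 = 9.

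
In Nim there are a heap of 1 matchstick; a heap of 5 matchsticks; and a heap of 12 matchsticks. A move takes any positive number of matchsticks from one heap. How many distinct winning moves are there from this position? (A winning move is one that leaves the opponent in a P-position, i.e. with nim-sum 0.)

Nim-sum: 1 XOR 5 XOR 12 = 8.
The overall nim-sum is X = 8. A heap of size p has a winning move iff p XOR X < p (reduce it to p XOR X).
  1: 1 XOR 8 = 9 ≥ 1 — no move.
  5: 5 XOR 8 = 13 ≥ 5 — no move.
  12: 12 XOR 8 = 4 < 12 — winning move (to 4).
That gives 1 winning move.

1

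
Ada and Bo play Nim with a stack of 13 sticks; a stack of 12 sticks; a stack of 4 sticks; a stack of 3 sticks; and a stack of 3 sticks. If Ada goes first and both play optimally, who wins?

Ada wins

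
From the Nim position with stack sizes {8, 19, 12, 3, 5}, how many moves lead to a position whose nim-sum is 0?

Nim-sum: 8 ^ 19 ^ 12 ^ 3 ^ 5 = 17.
The overall nim-sum is X = 17. A stack of size p has a winning move iff p XOR X < p (reduce it to p XOR X).
  8: 8 XOR 17 = 25 ≥ 8 — no move.
  19: 19 XOR 17 = 2 < 19 — winning move (to 2).
  12: 12 XOR 17 = 29 ≥ 12 — no move.
  3: 3 XOR 17 = 18 ≥ 3 — no move.
  5: 5 XOR 17 = 20 ≥ 5 — no move.
That gives 1 winning move.

1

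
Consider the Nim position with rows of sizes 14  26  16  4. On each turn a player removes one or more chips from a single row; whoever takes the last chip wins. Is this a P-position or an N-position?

Compute the nim-sum pairwise:
14 ^ 26 = 20
20 ^ 16 = 4
4 ^ 4 = 0
The nim-sum is 0, so this is a P-position: the player to move is in a losing position under optimal play.

P-position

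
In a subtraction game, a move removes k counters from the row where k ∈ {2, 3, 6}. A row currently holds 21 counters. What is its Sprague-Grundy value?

1

Compute g(0), g(1), … for moves {2, 3, 6}:
k:     0  1  2  3  4  5  6  7  8  9 10 11 12 13 14 15 16 17 18 19 20 21
g(k):  0  0  1  1  2  0  3  1  2  0  0  1  1  2  0  3  1  2  0  0  1  1
So g(21) = 1.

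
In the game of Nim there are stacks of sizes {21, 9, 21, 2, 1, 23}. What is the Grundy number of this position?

Compute the nim-sum pairwise:
21 XOR 9 = 28
28 XOR 21 = 9
9 XOR 2 = 11
11 XOR 1 = 10
10 XOR 23 = 29

29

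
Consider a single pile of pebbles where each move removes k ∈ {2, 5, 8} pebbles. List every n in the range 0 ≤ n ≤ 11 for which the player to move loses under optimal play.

0, 1, 4, 7, 10, 11

Grundy values for subtraction set {2, 5, 8}:
g(0) = mex{} = 0
g(1) = mex{} = 0
g(2) = mex{0} = 1
g(3) = mex{0} = 1
g(4) = mex{1} = 0
g(5) = mex{0,1} = 2
g(6) = mex{0} = 1
g(7) = mex{1,2} = 0
g(8) = mex{0,1} = 2
g(9) = mex{0} = 1
g(10) = mex{1,2} = 0
g(11) = mex{1} = 0
The P-positions (g = 0) in 0..11 are 0, 1, 4, 7, 10, 11.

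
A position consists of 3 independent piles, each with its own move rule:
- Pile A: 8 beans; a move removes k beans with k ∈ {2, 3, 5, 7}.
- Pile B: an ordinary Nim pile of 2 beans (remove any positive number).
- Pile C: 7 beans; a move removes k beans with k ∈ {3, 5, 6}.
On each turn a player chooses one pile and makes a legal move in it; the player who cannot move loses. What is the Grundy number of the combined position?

4

For pile A, compute g(0), g(1), … with moves {2, 3, 5, 7}:
g(0) = mex{} = 0
g(1) = mex{} = 0
g(2) = mex{0} = 1
g(3) = mex{0} = 1
g(4) = mex{0,1} = 2
g(5) = mex{0,1} = 2
g(6) = mex{0,1,2} = 3
g(7) = mex{0,1,2} = 3
g(8) = mex{0,1,2,3} = 4
So g(8) = 4.
Pile B is a plain Nim pile of size 2, so its Grundy value is 2.
Grundy values for pile C (subtraction set {3, 5, 6}):
g(0) = mex{} = 0
g(1) = mex{} = 0
g(2) = mex{} = 0
g(3) = mex{0} = 1
g(4) = mex{0} = 1
g(5) = mex{0} = 1
g(6) = mex{0,1} = 2
g(7) = mex{0,1} = 2
So g(7) = 2.
The value of a disjunctive sum is the nim-sum of the parts.
Combined value = 4 XOR 2 XOR 2 = 4.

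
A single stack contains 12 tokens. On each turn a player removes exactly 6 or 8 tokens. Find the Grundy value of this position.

2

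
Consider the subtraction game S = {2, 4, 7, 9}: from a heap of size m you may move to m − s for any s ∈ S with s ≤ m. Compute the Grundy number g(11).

0

Compute g(0), g(1), … for moves {2, 4, 7, 9}:
k:     0  1  2  3  4  5  6  7  8  9 10 11
g(k):  0  0  1  1  2  2  0  3  1  4  2  0
So g(11) = 0.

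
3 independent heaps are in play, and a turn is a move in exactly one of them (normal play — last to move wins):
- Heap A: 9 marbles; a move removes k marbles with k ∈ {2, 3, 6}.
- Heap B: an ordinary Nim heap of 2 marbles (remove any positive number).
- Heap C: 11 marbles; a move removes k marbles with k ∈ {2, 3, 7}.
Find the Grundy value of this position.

2

Build the Grundy sequence for heap A with g(k) = mex{g(k−s) : s ∈ {2, 3, 6}, s ≤ k}:
k:     0  1  2  3  4  5  6  7  8  9
g(k):  0  0  1  1  2  0  3  1  2  0
So g(9) = 0.
Heap B is a plain Nim heap of size 2, so its Grundy value is 2.
Build the Grundy sequence for heap C with g(k) = mex{g(k−s) : s ∈ {2, 3, 7}, s ≤ k}:
k:     0  1  2  3  4  5  6  7  8  9 10 11
g(k):  0  0  1  1  2  0  0  1  1  2  0  0
So g(11) = 0.
The value of a disjunctive sum is the nim-sum of the parts.
Combined value = 0 XOR 2 XOR 0 = 2.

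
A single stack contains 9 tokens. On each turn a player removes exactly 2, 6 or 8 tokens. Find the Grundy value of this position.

2

Compute g(0), g(1), … for moves {2, 6, 8}:
k:     0  1  2  3  4  5  6  7  8  9
g(k):  0  0  1  1  0  0  1  1  2  2
So g(9) = 2.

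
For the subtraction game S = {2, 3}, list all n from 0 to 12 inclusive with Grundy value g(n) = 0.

0, 1, 5, 6, 10, 11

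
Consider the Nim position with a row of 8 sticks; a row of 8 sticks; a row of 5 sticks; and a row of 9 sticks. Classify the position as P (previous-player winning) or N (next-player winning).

Compute the nim-sum pairwise:
8 ⊕ 8 = 0
0 ⊕ 5 = 5
5 ⊕ 9 = 12
The nim-sum is 12 ≠ 0, so this is an N-position: the player to move can win.

N-position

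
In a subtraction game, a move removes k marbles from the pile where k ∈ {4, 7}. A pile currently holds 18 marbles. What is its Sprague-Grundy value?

Grundy values for subtraction set {4, 7}:
k:     0  1  2  3  4  5  6  7  8  9 10 11 12 13 14 15 16 17 18
g(k):  0  0  0  0  1  1  1  1  2  2  2  0  0  0  0  1  1  1  1
So g(18) = 1.

1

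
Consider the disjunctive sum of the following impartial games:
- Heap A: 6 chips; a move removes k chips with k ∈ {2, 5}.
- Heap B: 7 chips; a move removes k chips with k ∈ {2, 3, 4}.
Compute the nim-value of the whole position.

1

Build the Grundy sequence for heap A with g(k) = mex{g(k−s) : s ∈ {2, 5}, s ≤ k}:
k:     0  1  2  3  4  5  6
g(k):  0  0  1  1  0  2  1
So g(6) = 1.
For heap B, compute g(0), g(1), … with moves {2, 3, 4}:
k:     0  1  2  3  4  5  6  7
g(k):  0  0  1  1  2  2  0  0
So g(7) = 0.
The value of a disjunctive sum is the nim-sum of the parts.
Combined value = 1 ⊕ 0 = 1.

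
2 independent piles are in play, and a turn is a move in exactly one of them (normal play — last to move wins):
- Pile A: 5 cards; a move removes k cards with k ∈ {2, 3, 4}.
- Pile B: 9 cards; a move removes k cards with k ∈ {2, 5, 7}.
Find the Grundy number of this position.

0

Grundy values for pile A (subtraction set {2, 3, 4}):
k:     0  1  2  3  4  5
g(k):  0  0  1  1  2  2
So g(5) = 2.
Grundy values for pile B (subtraction set {2, 5, 7}):
k:     0  1  2  3  4  5  6  7  8  9
g(k):  0  0  1  1  0  2  1  3  2  2
So g(9) = 2.
The value of a disjunctive sum is the nim-sum of the parts.
Combined value = 2 XOR 2 = 0.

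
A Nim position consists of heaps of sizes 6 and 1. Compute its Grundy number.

7

In binary:
  110  (6)
  001  (1)
  ---
  111  (7)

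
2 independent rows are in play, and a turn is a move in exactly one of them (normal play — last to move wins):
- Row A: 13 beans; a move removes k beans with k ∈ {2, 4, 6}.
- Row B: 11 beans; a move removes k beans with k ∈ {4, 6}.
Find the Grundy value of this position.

2

Grundy values for row A (subtraction set {2, 4, 6}):
g(0) = mex{} = 0
g(1) = mex{} = 0
g(2) = mex{0} = 1
g(3) = mex{0} = 1
g(4) = mex{0,1} = 2
g(5) = mex{0,1} = 2
g(6) = mex{0,1,2} = 3
g(7) = mex{0,1,2} = 3
g(8) = mex{1,2,3} = 0
g(9) = mex{1,2,3} = 0
g(10) = mex{0,2,3} = 1
g(11) = mex{0,2,3} = 1
g(12) = mex{0,1,3} = 2
g(13) = mex{0,1,3} = 2
So g(13) = 2.
Grundy values for row B (subtraction set {4, 6}):
g(0) = mex{} = 0
g(1) = mex{} = 0
g(2) = mex{} = 0
g(3) = mex{} = 0
g(4) = mex{0} = 1
g(5) = mex{0} = 1
g(6) = mex{0} = 1
g(7) = mex{0} = 1
g(8) = mex{0,1} = 2
g(9) = mex{0,1} = 2
g(10) = mex{1} = 0
g(11) = mex{1} = 0
So g(11) = 0.
The value of a disjunctive sum is the nim-sum of the parts.
Combined value = 2 XOR 0 = 2.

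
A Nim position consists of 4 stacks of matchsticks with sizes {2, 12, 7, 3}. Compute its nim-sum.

Nim-sum: 2 XOR 12 XOR 7 XOR 3 = 10.

10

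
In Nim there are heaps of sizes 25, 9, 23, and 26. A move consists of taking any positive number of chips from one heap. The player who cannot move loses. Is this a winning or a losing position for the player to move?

Compute the nim-sum pairwise:
25 ⊕ 9 = 16
16 ⊕ 23 = 7
7 ⊕ 26 = 29
The nim-sum is 29 ≠ 0, so this is an N-position: the player to move can win.

Winning position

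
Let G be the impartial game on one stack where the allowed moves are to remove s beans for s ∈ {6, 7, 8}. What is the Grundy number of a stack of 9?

1

Build the Grundy sequence with g(k) = mex{g(k−s) : s ∈ {6, 7, 8}, s ≤ k}:
g(0) = mex{} = 0
g(1) = mex{} = 0
g(2) = mex{} = 0
g(3) = mex{} = 0
g(4) = mex{} = 0
g(5) = mex{} = 0
g(6) = mex{0} = 1
g(7) = mex{0} = 1
g(8) = mex{0} = 1
g(9) = mex{0} = 1
So g(9) = 1.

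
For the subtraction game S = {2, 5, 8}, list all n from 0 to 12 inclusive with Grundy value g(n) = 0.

0, 1, 4, 7, 10, 11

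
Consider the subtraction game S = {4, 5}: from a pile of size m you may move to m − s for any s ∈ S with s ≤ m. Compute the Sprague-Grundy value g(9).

0

Compute g(0), g(1), … for moves {4, 5}:
g(0) = mex{} = 0
g(1) = mex{} = 0
g(2) = mex{} = 0
g(3) = mex{} = 0
g(4) = mex{0} = 1
g(5) = mex{0} = 1
g(6) = mex{0} = 1
g(7) = mex{0} = 1
g(8) = mex{0,1} = 2
g(9) = mex{1} = 0
So g(9) = 0.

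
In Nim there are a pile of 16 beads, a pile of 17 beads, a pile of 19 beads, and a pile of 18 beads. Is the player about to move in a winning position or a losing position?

Nim-sum: 16 XOR 17 XOR 19 XOR 18 = 0.
The nim-sum is 0, so this is a P-position: the player to move is in a losing position under optimal play.

Losing position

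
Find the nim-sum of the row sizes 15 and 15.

Nim-sum: 15 ^ 15 = 0.

0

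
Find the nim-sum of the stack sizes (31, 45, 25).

Compute the nim-sum pairwise:
31 ⊕ 45 = 50
50 ⊕ 25 = 43

43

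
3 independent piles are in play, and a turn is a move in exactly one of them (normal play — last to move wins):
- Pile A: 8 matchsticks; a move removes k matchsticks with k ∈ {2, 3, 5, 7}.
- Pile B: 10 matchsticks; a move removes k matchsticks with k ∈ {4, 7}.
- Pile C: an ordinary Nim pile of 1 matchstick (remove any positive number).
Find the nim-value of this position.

7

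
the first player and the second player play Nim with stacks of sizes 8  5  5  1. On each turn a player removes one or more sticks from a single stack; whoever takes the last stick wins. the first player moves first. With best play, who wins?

Write each in binary and XOR column by column:
  1000  (8)
  0101  (5)
  0101  (5)
  0001  (1)
  ----
  1001  (9)
The nim-sum is 9 ≠ 0, so this is an N-position: the player to move can win; the first player has a winning move.

the first player wins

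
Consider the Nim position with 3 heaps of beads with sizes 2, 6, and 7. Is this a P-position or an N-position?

N-position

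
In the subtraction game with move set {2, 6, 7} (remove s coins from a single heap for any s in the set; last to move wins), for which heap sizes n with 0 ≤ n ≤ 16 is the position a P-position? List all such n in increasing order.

0, 1, 4, 5, 9, 13, 14

Compute g(0), g(1), … for moves {2, 6, 7}:
k:     0  1  2  3  4  5  6  7  8  9 10 11 12 13 14 15 16
g(k):  0  0  1  1  0  0  1  1  2  0  3  1  2  0  0  1  1
The P-positions (g = 0) in 0..16 are 0, 1, 4, 5, 9, 13, 14.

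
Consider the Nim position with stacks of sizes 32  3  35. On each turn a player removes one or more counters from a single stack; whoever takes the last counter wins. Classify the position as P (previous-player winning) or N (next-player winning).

In binary:
  100000  (32)
  000011  (3)
  100011  (35)
  ------
  000000  (0)
The nim-sum is 0, so this is a P-position: the player to move is in a losing position under optimal play.

P-position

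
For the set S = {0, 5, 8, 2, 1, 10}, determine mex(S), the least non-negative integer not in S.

The values 0, 1, 2 are all present; 3 is the first non-negative integer missing from the set.

3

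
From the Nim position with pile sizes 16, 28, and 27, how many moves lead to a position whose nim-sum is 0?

3

Compute the nim-sum pairwise:
16 XOR 28 = 12
12 XOR 27 = 23
The overall nim-sum is X = 23. A pile of size p has a winning move iff p XOR X < p (reduce it to p XOR X).
  16: 16 XOR 23 = 7 < 16 — winning move (to 7).
  28: 28 XOR 23 = 11 < 28 — winning move (to 11).
  27: 27 XOR 23 = 12 < 27 — winning move (to 12).
That gives 3 winning moves.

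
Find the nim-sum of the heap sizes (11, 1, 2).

Compute the nim-sum pairwise:
11 ⊕ 1 = 10
10 ⊕ 2 = 8

8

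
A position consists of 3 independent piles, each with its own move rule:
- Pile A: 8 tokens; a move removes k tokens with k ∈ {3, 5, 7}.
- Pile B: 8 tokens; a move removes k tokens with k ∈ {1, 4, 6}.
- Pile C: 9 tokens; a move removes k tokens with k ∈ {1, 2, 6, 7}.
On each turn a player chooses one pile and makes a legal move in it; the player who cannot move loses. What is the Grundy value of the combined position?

Build the Grundy sequence for pile A with g(k) = mex{g(k−s) : s ∈ {3, 5, 7}, s ≤ k}:
k:     0  1  2  3  4  5  6  7  8
g(k):  0  0  0  1  1  1  2  2  2
So g(8) = 2.
Grundy values for pile B (subtraction set {1, 4, 6}):
k:     0  1  2  3  4  5  6  7  8
g(k):  0  1  0  1  2  0  1  0  1
So g(8) = 1.
Grundy values for pile C (subtraction set {1, 2, 6, 7}):
g(0) = mex{} = 0
g(1) = mex{0} = 1
g(2) = mex{0,1} = 2
g(3) = mex{1,2} = 0
g(4) = mex{0,2} = 1
g(5) = mex{0,1} = 2
g(6) = mex{0,1,2} = 3
g(7) = mex{0,1,2,3} = 4
g(8) = mex{1,2,3,4} = 0
g(9) = mex{0,2,4} = 1
So g(9) = 1.
By the Sprague-Grundy theorem, the Grundy value of a sum of independent games is the XOR of the component values.
Combined value = 2 ⊕ 1 ⊕ 1 = 2.

2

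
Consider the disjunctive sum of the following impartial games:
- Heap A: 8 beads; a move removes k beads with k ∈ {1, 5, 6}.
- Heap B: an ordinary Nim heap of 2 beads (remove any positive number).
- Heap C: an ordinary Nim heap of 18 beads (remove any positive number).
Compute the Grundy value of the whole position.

Build the Grundy sequence for heap A with g(k) = mex{g(k−s) : s ∈ {1, 5, 6}, s ≤ k}:
k:     0  1  2  3  4  5  6  7  8
g(k):  0  1  0  1  0  1  2  3  2
So g(8) = 2.
Heap B is a plain Nim heap of size 2, so its Grundy value is 2.
Heap C is a plain Nim heap of size 18, so its Grundy value is 18.
By the Sprague-Grundy theorem, the Grundy value of a sum of independent games is the XOR of the component values.
Combined value = 2 ⊕ 2 ⊕ 18 = 18.

18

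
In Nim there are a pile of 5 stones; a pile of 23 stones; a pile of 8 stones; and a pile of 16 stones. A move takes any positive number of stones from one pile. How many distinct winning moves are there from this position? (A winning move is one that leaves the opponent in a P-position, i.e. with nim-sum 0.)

1

Nim-sum: 5 ^ 23 ^ 8 ^ 16 = 10.
The overall nim-sum is X = 10. A pile of size p has a winning move iff p XOR X < p (reduce it to p XOR X).
  5: 5 XOR 10 = 15 ≥ 5 — no move.
  23: 23 XOR 10 = 29 ≥ 23 — no move.
  8: 8 XOR 10 = 2 < 8 — winning move (to 2).
  16: 16 XOR 10 = 26 ≥ 16 — no move.
That gives 1 winning move.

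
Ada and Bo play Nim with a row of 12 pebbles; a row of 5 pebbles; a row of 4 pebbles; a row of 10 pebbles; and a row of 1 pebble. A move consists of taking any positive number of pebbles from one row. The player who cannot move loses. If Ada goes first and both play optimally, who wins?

Ada wins

Compute the nim-sum pairwise:
12 XOR 5 = 9
9 XOR 4 = 13
13 XOR 10 = 7
7 XOR 1 = 6
The nim-sum is 6 ≠ 0, so this is an N-position: the player to move can win; Ada has a winning move.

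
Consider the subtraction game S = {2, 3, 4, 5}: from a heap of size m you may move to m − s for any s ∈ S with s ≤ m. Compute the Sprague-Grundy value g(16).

Compute g(0), g(1), … for moves {2, 3, 4, 5}:
k:     0  1  2  3  4  5  6  7  8  9 10 11 12 13 14 15 16
g(k):  0  0  1  1  2  2  3  0  0  1  1  2  2  3  0  0  1
So g(16) = 1.

1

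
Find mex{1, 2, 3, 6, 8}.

0 is not in the set, so the mex is 0.

0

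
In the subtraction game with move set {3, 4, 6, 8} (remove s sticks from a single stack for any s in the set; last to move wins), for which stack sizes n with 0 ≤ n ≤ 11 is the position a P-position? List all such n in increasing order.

0, 1, 2, 11

Build the Grundy sequence with g(k) = mex{g(k−s) : s ∈ {3, 4, 6, 8}, s ≤ k}:
k:     0  1  2  3  4  5  6  7  8  9 10 11
g(k):  0  0  0  1  1  1  2  2  2  3  3  0
The P-positions (g = 0) in 0..11 are 0, 1, 2, 11.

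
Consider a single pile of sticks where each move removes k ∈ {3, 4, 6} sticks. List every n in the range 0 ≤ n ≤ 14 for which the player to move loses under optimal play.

Build the Grundy sequence with g(k) = mex{g(k−s) : s ∈ {3, 4, 6}, s ≤ k}:
k:     0  1  2  3  4  5  6  7  8  9 10 11 12 13 14
g(k):  0  0  0  1  1  1  2  2  2  0  0  0  1  1  1
The P-positions (g = 0) in 0..14 are 0, 1, 2, 9, 10, 11.

0, 1, 2, 9, 10, 11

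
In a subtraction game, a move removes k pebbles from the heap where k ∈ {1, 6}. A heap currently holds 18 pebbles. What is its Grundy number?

0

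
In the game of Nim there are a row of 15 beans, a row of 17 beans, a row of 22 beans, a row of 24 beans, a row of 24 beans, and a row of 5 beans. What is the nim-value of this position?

Write each in binary and XOR column by column:
  01111  (15)
  10001  (17)
  10110  (22)
  11000  (24)
  11000  (24)
  00101  (5)
  -----
  01101  (13)

13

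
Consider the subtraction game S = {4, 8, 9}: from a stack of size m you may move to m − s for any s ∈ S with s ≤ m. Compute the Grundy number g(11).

Build the Grundy sequence with g(k) = mex{g(k−s) : s ∈ {4, 8, 9}, s ≤ k}:
k:     0  1  2  3  4  5  6  7  8  9 10 11
g(k):  0  0  0  0  1  1  1  1  2  2  2  2
So g(11) = 2.

2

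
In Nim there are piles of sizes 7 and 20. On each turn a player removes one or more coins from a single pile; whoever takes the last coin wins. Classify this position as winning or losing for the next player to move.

Winning position

Nim-sum: 7 ⊕ 20 = 19.
The nim-sum is 19 ≠ 0, so this is an N-position: the player to move can win.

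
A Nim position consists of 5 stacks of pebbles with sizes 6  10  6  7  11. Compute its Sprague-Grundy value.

Nim-sum: 6 XOR 10 XOR 6 XOR 7 XOR 11 = 6.

6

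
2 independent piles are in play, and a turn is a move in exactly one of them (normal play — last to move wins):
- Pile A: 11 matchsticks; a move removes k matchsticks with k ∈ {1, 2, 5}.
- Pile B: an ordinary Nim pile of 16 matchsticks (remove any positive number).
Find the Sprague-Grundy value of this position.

18

For pile A, compute g(0), g(1), … with moves {1, 2, 5}:
k:     0  1  2  3  4  5  6  7  8  9 10 11
g(k):  0  1  2  0  1  2  0  1  2  0  1  2
So g(11) = 2.
Pile B is a plain Nim pile of size 16, so its Grundy value is 16.
By the Sprague-Grundy theorem, the Grundy value of a sum of independent games is the XOR of the component values.
Combined value = 2 XOR 16 = 18.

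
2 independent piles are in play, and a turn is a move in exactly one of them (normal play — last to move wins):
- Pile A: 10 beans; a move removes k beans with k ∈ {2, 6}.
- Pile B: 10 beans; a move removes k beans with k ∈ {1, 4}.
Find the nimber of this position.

Build the Grundy sequence for pile A with g(k) = mex{g(k−s) : s ∈ {2, 6}, s ≤ k}:
k:     0  1  2  3  4  5  6  7  8  9 10
g(k):  0  0  1  1  0  0  1  1  0  0  1
So g(10) = 1.
For pile B, compute g(0), g(1), … with moves {1, 4}:
k:     0  1  2  3  4  5  6  7  8  9 10
g(k):  0  1  0  1  2  0  1  0  1  2  0
So g(10) = 0.
By the Sprague-Grundy theorem, the Grundy value of a sum of independent games is the XOR of the component values.
Combined value = 1 XOR 0 = 1.

1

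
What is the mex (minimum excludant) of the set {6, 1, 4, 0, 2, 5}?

The values 0, 1, 2 are all present; 3 is the first non-negative integer missing from the set.

3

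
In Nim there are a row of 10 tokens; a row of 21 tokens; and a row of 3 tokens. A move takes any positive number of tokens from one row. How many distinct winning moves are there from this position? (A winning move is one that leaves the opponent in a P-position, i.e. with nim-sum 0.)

In binary:
  01010  (10)
  10101  (21)
  00011  (3)
  -----
  11100  (28)
The overall nim-sum is X = 28. A row of size p has a winning move iff p XOR X < p (reduce it to p XOR X).
  10: 10 XOR 28 = 22 ≥ 10 — no move.
  21: 21 XOR 28 = 9 < 21 — winning move (to 9).
  3: 3 XOR 28 = 31 ≥ 3 — no move.
That gives 1 winning move.

1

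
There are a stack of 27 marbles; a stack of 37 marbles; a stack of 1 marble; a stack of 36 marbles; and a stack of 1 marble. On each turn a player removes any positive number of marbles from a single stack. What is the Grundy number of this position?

Nim-sum: 27 ^ 37 ^ 1 ^ 36 ^ 1 = 26.

26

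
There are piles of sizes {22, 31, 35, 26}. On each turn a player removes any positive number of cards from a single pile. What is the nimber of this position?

48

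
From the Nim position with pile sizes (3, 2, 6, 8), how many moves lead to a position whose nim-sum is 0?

1

Compute the nim-sum pairwise:
3 XOR 2 = 1
1 XOR 6 = 7
7 XOR 8 = 15
The overall nim-sum is X = 15. A pile of size p has a winning move iff p XOR X < p (reduce it to p XOR X).
  3: 3 XOR 15 = 12 ≥ 3 — no move.
  2: 2 XOR 15 = 13 ≥ 2 — no move.
  6: 6 XOR 15 = 9 ≥ 6 — no move.
  8: 8 XOR 15 = 7 < 8 — winning move (to 7).
That gives 1 winning move.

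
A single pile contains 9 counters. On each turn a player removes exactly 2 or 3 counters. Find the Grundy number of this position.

2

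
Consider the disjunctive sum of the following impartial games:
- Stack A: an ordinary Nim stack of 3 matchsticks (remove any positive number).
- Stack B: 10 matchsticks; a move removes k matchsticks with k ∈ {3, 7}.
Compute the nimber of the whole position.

3

Stack A is a plain Nim stack of size 3, so its Grundy value is 3.
Grundy values for stack B (subtraction set {3, 7}):
k:     0  1  2  3  4  5  6  7  8  9 10
g(k):  0  0  0  1  1  1  0  2  2  1  0
So g(10) = 0.
The value of a disjunctive sum is the nim-sum of the parts.
Combined value = 3 ⊕ 0 = 3.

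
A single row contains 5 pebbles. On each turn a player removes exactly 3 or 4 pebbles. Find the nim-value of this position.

Build the Grundy sequence with g(k) = mex{g(k−s) : s ∈ {3, 4}, s ≤ k}:
k:     0  1  2  3  4  5
g(k):  0  0  0  1  1  1
So g(5) = 1.

1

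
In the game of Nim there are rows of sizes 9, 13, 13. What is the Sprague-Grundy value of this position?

9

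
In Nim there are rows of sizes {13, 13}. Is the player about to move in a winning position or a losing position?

Losing position

Compute the nim-sum pairwise:
13 XOR 13 = 0
The nim-sum is 0, so this is a P-position: the player to move is in a losing position under optimal play.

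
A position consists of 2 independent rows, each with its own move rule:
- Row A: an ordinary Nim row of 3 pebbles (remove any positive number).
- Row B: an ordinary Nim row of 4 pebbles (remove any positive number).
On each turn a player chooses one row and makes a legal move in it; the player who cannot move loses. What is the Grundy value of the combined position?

Row A is a plain Nim row of size 3, so its Grundy value is 3.
Row B is a plain Nim row of size 4, so its Grundy value is 4.
By the Sprague-Grundy theorem, the Grundy value of a sum of independent games is the XOR of the component values.
Combined value = 3 XOR 4 = 7.

7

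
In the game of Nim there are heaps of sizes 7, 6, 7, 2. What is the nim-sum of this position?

Bitwise XOR of the heap sizes:
  111  (7)
  110  (6)
  111  (7)
  010  (2)
  ---
  100  (4)

4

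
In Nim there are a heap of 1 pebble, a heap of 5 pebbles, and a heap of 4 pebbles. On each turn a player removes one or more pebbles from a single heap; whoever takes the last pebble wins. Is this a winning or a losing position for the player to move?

Compute the nim-sum pairwise:
1 XOR 5 = 4
4 XOR 4 = 0
The nim-sum is 0, so this is a P-position: the player to move is in a losing position under optimal play.

Losing position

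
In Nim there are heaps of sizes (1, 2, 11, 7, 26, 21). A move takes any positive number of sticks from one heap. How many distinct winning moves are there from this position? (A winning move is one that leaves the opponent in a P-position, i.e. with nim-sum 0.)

0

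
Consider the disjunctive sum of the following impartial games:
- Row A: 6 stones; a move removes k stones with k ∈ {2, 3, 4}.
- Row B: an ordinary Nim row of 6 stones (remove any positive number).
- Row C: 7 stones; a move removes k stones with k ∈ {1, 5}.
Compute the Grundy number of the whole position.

Grundy values for row A (subtraction set {2, 3, 4}):
g(0) = mex{} = 0
g(1) = mex{} = 0
g(2) = mex{0} = 1
g(3) = mex{0} = 1
g(4) = mex{0,1} = 2
g(5) = mex{0,1} = 2
g(6) = mex{1,2} = 0
So g(6) = 0.
Row B is a plain Nim row of size 6, so its Grundy value is 6.
For row C, compute g(0), g(1), … with moves {1, 5}:
k:     0  1  2  3  4  5  6  7
g(k):  0  1  0  1  0  1  0  1
So g(7) = 1.
By the Sprague-Grundy theorem, the Grundy value of a sum of independent games is the XOR of the component values.
Combined value = 0 XOR 6 XOR 1 = 7.

7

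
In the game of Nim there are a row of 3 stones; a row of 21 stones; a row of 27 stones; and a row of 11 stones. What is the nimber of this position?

Bitwise XOR of the heap sizes:
  00011  (3)
  10101  (21)
  11011  (27)
  01011  (11)
  -----
  00110  (6)

6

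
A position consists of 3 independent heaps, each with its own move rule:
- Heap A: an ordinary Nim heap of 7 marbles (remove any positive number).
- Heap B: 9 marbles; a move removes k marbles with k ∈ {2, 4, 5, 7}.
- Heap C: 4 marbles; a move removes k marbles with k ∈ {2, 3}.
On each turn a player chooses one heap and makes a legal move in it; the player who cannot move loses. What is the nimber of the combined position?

5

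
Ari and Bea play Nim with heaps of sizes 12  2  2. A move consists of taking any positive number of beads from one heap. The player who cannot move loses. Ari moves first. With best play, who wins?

Compute the nim-sum pairwise:
12 ^ 2 = 14
14 ^ 2 = 12
The nim-sum is 12 ≠ 0, so this is an N-position: the player to move can win; Ari has a winning move.

Ari wins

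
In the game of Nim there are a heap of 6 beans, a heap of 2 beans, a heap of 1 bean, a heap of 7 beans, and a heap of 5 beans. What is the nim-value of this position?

Compute the nim-sum pairwise:
6 ⊕ 2 = 4
4 ⊕ 1 = 5
5 ⊕ 7 = 2
2 ⊕ 5 = 7

7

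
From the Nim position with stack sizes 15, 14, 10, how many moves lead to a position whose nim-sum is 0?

3

Compute the nim-sum pairwise:
15 ⊕ 14 = 1
1 ⊕ 10 = 11
The overall nim-sum is X = 11. A stack of size p has a winning move iff p XOR X < p (reduce it to p XOR X).
  15: 15 XOR 11 = 4 < 15 — winning move (to 4).
  14: 14 XOR 11 = 5 < 14 — winning move (to 5).
  10: 10 XOR 11 = 1 < 10 — winning move (to 1).
That gives 3 winning moves.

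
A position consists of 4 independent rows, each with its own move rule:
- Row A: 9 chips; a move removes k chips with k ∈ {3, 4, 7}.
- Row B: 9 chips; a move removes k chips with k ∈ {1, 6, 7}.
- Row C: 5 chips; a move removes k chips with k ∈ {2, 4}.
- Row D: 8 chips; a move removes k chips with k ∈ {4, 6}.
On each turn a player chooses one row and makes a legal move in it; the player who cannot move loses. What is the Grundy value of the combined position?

Build the Grundy sequence for row A with g(k) = mex{g(k−s) : s ∈ {3, 4, 7}, s ≤ k}:
k:     0  1  2  3  4  5  6  7  8  9
g(k):  0  0  0  1  1  1  2  2  2  3
So g(9) = 3.
For row B, compute g(0), g(1), … with moves {1, 6, 7}:
k:     0  1  2  3  4  5  6  7  8  9
g(k):  0  1  0  1  0  1  2  3  2  3
So g(9) = 3.
Grundy values for row C (subtraction set {2, 4}):
g(0) = mex{} = 0
g(1) = mex{} = 0
g(2) = mex{0} = 1
g(3) = mex{0} = 1
g(4) = mex{0,1} = 2
g(5) = mex{0,1} = 2
So g(5) = 2.
Build the Grundy sequence for row D with g(k) = mex{g(k−s) : s ∈ {4, 6}, s ≤ k}:
g(0) = mex{} = 0
g(1) = mex{} = 0
g(2) = mex{} = 0
g(3) = mex{} = 0
g(4) = mex{0} = 1
g(5) = mex{0} = 1
g(6) = mex{0} = 1
g(7) = mex{0} = 1
g(8) = mex{0,1} = 2
So g(8) = 2.
By the Sprague-Grundy theorem, the Grundy value of a sum of independent games is the XOR of the component values.
Combined value = 3 ⊕ 3 ⊕ 2 ⊕ 2 = 0.

0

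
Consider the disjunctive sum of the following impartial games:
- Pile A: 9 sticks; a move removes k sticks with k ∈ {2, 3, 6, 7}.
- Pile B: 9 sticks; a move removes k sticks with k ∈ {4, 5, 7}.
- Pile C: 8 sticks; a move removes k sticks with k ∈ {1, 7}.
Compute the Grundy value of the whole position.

2

Grundy values for pile A (subtraction set {2, 3, 6, 7}):
g(0) = mex{} = 0
g(1) = mex{} = 0
g(2) = mex{0} = 1
g(3) = mex{0} = 1
g(4) = mex{0,1} = 2
g(5) = mex{1} = 0
g(6) = mex{0,1,2} = 3
g(7) = mex{0,2} = 1
g(8) = mex{0,1,3} = 2
g(9) = mex{1,3} = 0
So g(9) = 0.
Grundy values for pile B (subtraction set {4, 5, 7}):
g(0) = mex{} = 0
g(1) = mex{} = 0
g(2) = mex{} = 0
g(3) = mex{} = 0
g(4) = mex{0} = 1
g(5) = mex{0} = 1
g(6) = mex{0} = 1
g(7) = mex{0} = 1
g(8) = mex{0,1} = 2
g(9) = mex{0,1} = 2
So g(9) = 2.
Grundy values for pile C (subtraction set {1, 7}):
g(0) = mex{} = 0
g(1) = mex{0} = 1
g(2) = mex{1} = 0
g(3) = mex{0} = 1
g(4) = mex{1} = 0
g(5) = mex{0} = 1
g(6) = mex{1} = 0
g(7) = mex{0} = 1
g(8) = mex{1} = 0
So g(8) = 0.
The value of a disjunctive sum is the nim-sum of the parts.
Combined value = 0 ⊕ 2 ⊕ 0 = 2.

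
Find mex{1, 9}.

0 is not in the set, so the mex is 0.

0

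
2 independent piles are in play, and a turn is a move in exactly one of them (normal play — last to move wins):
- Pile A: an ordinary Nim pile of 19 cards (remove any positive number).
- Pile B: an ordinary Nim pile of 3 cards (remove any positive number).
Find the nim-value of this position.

16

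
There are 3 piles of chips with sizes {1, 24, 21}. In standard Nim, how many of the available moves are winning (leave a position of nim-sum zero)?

1

Bitwise XOR of the heap sizes:
  00001  (1)
  11000  (24)
  10101  (21)
  -----
  01100  (12)
The overall nim-sum is X = 12. A pile of size p has a winning move iff p XOR X < p (reduce it to p XOR X).
  1: 1 XOR 12 = 13 ≥ 1 — no move.
  24: 24 XOR 12 = 20 < 24 — winning move (to 20).
  21: 21 XOR 12 = 25 ≥ 21 — no move.
That gives 1 winning move.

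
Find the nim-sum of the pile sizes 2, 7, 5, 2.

2

In binary:
  010  (2)
  111  (7)
  101  (5)
  010  (2)
  ---
  010  (2)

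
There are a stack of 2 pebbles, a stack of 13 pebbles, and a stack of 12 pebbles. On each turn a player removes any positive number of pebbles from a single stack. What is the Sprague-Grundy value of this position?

Bitwise XOR of the heap sizes:
  0010  (2)
  1101  (13)
  1100  (12)
  ----
  0011  (3)

3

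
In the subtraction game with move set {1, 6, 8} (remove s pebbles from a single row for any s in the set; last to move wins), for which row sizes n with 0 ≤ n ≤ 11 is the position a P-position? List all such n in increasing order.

Grundy values for subtraction set {1, 6, 8}:
g(0) = mex{} = 0
g(1) = mex{0} = 1
g(2) = mex{1} = 0
g(3) = mex{0} = 1
g(4) = mex{1} = 0
g(5) = mex{0} = 1
g(6) = mex{0,1} = 2
g(7) = mex{1,2} = 0
g(8) = mex{0} = 1
g(9) = mex{1} = 0
g(10) = mex{0} = 1
g(11) = mex{1} = 0
The P-positions (g = 0) in 0..11 are 0, 2, 4, 7, 9, 11.

0, 2, 4, 7, 9, 11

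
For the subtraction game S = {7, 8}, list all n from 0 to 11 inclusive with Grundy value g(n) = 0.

Grundy values for subtraction set {7, 8}:
k:     0  1  2  3  4  5  6  7  8  9 10 11
g(k):  0  0  0  0  0  0  0  1  1  1  1  1
The P-positions (g = 0) in 0..11 are 0, 1, 2, 3, 4, 5, 6.

0, 1, 2, 3, 4, 5, 6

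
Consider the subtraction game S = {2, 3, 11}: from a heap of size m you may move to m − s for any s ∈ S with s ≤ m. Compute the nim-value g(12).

1

Compute g(0), g(1), … for moves {2, 3, 11}:
g(0) = mex{} = 0
g(1) = mex{} = 0
g(2) = mex{0} = 1
g(3) = mex{0} = 1
g(4) = mex{0,1} = 2
g(5) = mex{1} = 0
g(6) = mex{1,2} = 0
g(7) = mex{0,2} = 1
g(8) = mex{0} = 1
g(9) = mex{0,1} = 2
g(10) = mex{1} = 0
g(11) = mex{0,1,2} = 3
g(12) = mex{0,2} = 1
So g(12) = 1.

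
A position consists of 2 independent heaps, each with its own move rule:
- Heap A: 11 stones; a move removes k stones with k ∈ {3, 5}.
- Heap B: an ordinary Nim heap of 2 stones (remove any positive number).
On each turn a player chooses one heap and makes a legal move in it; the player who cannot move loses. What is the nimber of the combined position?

3

Grundy values for heap A (subtraction set {3, 5}):
g(0) = mex{} = 0
g(1) = mex{} = 0
g(2) = mex{} = 0
g(3) = mex{0} = 1
g(4) = mex{0} = 1
g(5) = mex{0} = 1
g(6) = mex{0,1} = 2
g(7) = mex{0,1} = 2
g(8) = mex{1} = 0
g(9) = mex{1,2} = 0
g(10) = mex{1,2} = 0
g(11) = mex{0,2} = 1
So g(11) = 1.
Heap B is a plain Nim heap of size 2, so its Grundy value is 2.
The value of a disjunctive sum is the nim-sum of the parts.
Combined value = 1 ⊕ 2 = 3.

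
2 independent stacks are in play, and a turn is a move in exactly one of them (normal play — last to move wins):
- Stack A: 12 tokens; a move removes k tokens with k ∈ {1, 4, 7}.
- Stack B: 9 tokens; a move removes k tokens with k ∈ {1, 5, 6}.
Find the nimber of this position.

1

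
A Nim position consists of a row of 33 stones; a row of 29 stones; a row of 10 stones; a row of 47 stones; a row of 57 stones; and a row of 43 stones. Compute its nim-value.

Nim-sum: 33 XOR 29 XOR 10 XOR 47 XOR 57 XOR 43 = 11.

11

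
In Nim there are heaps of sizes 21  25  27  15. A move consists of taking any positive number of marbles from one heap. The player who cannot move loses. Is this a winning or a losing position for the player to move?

In binary:
  10101  (21)
  11001  (25)
  11011  (27)
  01111  (15)
  -----
  11000  (24)
The nim-sum is 24 ≠ 0, so this is an N-position: the player to move can win.

Winning position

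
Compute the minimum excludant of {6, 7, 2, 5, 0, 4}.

1

0 is in the set but 1 is not, so the mex is 1.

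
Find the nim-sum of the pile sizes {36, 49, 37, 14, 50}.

12

Nim-sum: 36 ⊕ 49 ⊕ 37 ⊕ 14 ⊕ 50 = 12.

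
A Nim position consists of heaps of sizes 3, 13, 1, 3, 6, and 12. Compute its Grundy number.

Compute the nim-sum pairwise:
3 ^ 13 = 14
14 ^ 1 = 15
15 ^ 3 = 12
12 ^ 6 = 10
10 ^ 12 = 6

6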